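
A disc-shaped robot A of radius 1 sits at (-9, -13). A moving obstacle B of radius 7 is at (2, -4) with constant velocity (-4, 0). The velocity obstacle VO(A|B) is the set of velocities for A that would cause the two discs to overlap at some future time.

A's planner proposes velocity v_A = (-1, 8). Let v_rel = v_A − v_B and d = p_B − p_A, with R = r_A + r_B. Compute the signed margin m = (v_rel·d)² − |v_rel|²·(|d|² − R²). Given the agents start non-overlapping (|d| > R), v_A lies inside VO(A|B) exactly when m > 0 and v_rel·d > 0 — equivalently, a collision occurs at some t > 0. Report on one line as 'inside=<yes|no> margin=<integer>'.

d = (11, 9),  |d|² = 202;  R = 1+7 = 8,  c = 202−8² = 138
v_rel = (3, 8),  |v_rel|² = 73;  v_rel·d = (3)·(11) + (8)·(9) = 105
73·t² − 210·t + 138 = 0  ⇒  m = 105² − 73·138 = 951
m = 951 > 0,  v_rel·d = 105 > 0  ⇒  inside

inside=yes margin=951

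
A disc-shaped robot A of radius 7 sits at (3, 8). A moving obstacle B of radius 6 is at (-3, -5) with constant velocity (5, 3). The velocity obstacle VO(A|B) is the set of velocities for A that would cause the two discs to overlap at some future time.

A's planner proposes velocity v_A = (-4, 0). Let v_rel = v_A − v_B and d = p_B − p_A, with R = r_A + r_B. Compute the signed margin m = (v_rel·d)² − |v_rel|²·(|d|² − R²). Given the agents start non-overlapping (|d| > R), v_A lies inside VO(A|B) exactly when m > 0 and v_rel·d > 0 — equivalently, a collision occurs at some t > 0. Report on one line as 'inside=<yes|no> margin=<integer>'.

d = (-6, -13),  |d|² = 205;  R = 7+6 = 13,  c = 205−13² = 36
v_rel = (-9, -3),  |v_rel|² = 90;  v_rel·d = (-9)·(-6) + (-3)·(-13) = 93
90·t² − 186·t + 36 = 0  ⇒  m = 93² − 90·36 = 5409
m = 5409 > 0,  v_rel·d = 93 > 0  ⇒  inside

inside=yes margin=5409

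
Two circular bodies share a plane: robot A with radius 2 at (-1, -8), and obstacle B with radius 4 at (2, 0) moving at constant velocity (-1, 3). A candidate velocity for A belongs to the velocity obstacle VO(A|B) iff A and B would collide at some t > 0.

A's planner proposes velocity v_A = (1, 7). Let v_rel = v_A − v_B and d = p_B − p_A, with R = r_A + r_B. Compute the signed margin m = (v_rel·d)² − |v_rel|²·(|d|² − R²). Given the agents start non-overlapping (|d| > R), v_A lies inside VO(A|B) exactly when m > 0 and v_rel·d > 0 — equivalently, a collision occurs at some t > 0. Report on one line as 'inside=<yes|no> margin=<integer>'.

d = (3, 8),  |d|² = 73;  R = 2+4 = 6,  c = 73−6² = 37
v_rel = (2, 4),  |v_rel|² = 20;  v_rel·d = (2)·(3) + (4)·(8) = 38
20·t² − 76·t + 37 = 0  ⇒  m = 38² − 20·37 = 704
m = 704 > 0,  v_rel·d = 38 > 0  ⇒  inside

inside=yes margin=704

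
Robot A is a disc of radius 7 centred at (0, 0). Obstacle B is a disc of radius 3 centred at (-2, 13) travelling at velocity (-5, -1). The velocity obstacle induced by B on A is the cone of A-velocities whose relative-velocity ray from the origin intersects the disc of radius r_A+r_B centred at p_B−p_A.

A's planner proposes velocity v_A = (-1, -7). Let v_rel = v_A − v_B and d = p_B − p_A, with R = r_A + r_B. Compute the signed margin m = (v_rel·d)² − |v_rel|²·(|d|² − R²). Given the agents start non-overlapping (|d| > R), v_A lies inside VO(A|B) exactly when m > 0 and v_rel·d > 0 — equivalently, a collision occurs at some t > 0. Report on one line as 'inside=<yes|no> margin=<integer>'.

d = (-2, 13),  |d|² = 173;  R = 7+3 = 10,  c = 173−10² = 73
v_rel = (4, -6),  |v_rel|² = 52;  v_rel·d = (4)·(-2) + (-6)·(13) = -86
52·t² + 172·t + 73 = 0  ⇒  m = (-86)² − 52·73 = 3600
m = 3600 > 0,  v_rel·d = -86 < 0  ⇒  outside

inside=no margin=3600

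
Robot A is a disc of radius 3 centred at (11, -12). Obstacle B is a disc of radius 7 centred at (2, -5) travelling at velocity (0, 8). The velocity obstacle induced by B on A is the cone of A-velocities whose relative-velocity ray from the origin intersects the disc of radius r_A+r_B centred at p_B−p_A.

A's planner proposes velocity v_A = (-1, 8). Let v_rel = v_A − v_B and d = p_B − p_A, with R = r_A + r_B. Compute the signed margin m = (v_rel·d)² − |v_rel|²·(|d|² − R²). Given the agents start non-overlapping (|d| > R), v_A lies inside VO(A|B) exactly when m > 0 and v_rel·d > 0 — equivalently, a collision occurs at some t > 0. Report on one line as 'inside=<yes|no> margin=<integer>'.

d = (-9, 7),  |d|² = 130;  R = 3+7 = 10,  c = 130−10² = 30
v_rel = (-1, 0),  |v_rel|² = 1;  v_rel·d = (-1)·(-9) + (0)·(7) = 9
1·t² − 18·t + 30 = 0  ⇒  m = 9² − 1·30 = 51
m = 51 > 0,  v_rel·d = 9 > 0  ⇒  inside

inside=yes margin=51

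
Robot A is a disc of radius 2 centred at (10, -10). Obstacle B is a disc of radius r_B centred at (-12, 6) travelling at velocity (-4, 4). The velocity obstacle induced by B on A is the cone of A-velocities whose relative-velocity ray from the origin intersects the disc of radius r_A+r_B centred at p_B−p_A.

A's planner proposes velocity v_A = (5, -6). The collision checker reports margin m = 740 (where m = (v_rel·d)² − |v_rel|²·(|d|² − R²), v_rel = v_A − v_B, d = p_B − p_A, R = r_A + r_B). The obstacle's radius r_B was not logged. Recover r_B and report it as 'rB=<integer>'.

m = 740
d = (-22, 16);  v_rel = (9, -10),  |v_rel|² = 181
v_rel×d = (9)·(16) − (-10)·(-22) = -76
since m = R²·181 − (-76)²:  R² = (5776 + 740) / 181 = 36
R = √36 = 6  ⇒  r_B = 6 − 2 = 4

rB=4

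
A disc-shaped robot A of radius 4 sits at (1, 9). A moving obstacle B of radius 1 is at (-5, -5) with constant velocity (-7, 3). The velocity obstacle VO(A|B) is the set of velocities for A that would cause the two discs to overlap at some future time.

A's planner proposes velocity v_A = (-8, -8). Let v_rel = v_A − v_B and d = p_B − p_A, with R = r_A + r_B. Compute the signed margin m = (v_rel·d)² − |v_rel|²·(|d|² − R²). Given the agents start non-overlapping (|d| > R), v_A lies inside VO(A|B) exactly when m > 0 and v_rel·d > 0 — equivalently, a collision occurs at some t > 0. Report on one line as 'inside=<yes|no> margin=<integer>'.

d = (-6, -14),  |d|² = 232;  R = 4+1 = 5,  c = 232−5² = 207
v_rel = (-1, -11),  |v_rel|² = 122;  v_rel·d = (-1)·(-6) + (-11)·(-14) = 160
122·t² − 320·t + 207 = 0  ⇒  m = 160² − 122·207 = 346
m = 346 > 0,  v_rel·d = 160 > 0  ⇒  inside

inside=yes margin=346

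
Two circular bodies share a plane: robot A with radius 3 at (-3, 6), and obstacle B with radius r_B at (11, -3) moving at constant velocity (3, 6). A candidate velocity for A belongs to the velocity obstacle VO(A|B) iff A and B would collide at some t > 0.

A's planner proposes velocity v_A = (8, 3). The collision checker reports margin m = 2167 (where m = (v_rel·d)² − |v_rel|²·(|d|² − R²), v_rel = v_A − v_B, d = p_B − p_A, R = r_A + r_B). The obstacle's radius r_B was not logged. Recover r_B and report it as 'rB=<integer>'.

m = 2167
d = (14, -9);  v_rel = (5, -3),  |v_rel|² = 34
v_rel×d = (5)·(-9) − (-3)·(14) = -3
since m = R²·34 − (-3)²:  R² = (9 + 2167) / 34 = 64
R = √64 = 8  ⇒  r_B = 8 − 3 = 5

rB=5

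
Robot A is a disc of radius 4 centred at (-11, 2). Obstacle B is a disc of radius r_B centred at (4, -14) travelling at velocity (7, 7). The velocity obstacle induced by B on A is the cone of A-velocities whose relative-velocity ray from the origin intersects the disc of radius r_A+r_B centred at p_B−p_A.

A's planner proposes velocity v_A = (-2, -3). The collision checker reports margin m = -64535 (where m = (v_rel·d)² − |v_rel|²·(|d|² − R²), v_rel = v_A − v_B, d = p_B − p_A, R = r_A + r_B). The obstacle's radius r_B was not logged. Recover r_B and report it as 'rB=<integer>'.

m = -64535
d = (15, -16);  v_rel = (-9, -10),  |v_rel|² = 181
v_rel×d = (-9)·(-16) − (-10)·(15) = 294
since m = R²·181 − 294²:  R² = (86436 + -64535) / 181 = 121
R = √121 = 11  ⇒  r_B = 11 − 4 = 7

rB=7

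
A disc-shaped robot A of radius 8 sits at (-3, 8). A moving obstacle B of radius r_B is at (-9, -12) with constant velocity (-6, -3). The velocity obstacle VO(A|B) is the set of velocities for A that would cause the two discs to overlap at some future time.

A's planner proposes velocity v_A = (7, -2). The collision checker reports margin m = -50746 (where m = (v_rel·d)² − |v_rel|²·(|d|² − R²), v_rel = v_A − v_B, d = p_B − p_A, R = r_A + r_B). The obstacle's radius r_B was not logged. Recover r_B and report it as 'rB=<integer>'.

m = -50746
d = (-6, -20);  v_rel = (13, 1),  |v_rel|² = 170
v_rel×d = (13)·(-20) − (1)·(-6) = -254
since m = R²·170 − (-254)²:  R² = (64516 + -50746) / 170 = 81
R = √81 = 9  ⇒  r_B = 9 − 8 = 1

rB=1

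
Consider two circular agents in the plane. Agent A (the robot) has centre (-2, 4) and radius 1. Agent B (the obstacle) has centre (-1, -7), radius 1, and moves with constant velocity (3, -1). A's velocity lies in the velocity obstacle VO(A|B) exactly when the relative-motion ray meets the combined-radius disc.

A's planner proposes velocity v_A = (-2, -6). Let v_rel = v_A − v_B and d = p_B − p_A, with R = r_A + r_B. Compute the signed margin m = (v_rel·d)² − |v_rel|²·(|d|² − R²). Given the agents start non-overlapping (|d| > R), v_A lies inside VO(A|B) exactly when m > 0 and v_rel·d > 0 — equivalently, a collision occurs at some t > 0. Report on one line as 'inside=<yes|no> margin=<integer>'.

d = (1, -11),  |d|² = 122;  R = 1+1 = 2,  c = 122−2² = 118
v_rel = (-5, -5),  |v_rel|² = 50;  v_rel·d = (-5)·(1) + (-5)·(-11) = 50
50·t² − 100·t + 118 = 0  ⇒  m = 50² − 50·118 = -3400
m = -3400 < 0,  v_rel·d = 50 > 0  ⇒  outside

inside=no margin=-3400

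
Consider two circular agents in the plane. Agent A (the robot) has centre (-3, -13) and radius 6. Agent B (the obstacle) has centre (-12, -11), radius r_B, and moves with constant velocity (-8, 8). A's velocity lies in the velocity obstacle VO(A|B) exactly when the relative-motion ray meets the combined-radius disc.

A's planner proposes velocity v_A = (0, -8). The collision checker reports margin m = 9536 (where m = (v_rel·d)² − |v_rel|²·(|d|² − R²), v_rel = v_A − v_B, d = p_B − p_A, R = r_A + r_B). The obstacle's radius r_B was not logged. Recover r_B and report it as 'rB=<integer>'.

m = 9536
d = (-9, 2);  v_rel = (8, -16),  |v_rel|² = 320
v_rel×d = (8)·(2) − (-16)·(-9) = -128
since m = R²·320 − (-128)²:  R² = (16384 + 9536) / 320 = 81
R = √81 = 9  ⇒  r_B = 9 − 6 = 3

rB=3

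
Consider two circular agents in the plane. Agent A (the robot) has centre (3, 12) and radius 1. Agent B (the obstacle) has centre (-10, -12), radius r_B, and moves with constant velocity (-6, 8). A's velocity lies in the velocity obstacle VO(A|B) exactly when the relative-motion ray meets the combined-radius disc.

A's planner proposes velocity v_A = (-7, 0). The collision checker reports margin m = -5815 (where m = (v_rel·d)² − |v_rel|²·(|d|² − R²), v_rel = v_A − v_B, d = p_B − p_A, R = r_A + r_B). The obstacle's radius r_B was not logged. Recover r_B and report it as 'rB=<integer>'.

m = -5815
d = (-13, -24);  v_rel = (-1, -8),  |v_rel|² = 65
v_rel×d = (-1)·(-24) − (-8)·(-13) = -80
since m = R²·65 − (-80)²:  R² = (6400 + -5815) / 65 = 9
R = √9 = 3  ⇒  r_B = 3 − 1 = 2

rB=2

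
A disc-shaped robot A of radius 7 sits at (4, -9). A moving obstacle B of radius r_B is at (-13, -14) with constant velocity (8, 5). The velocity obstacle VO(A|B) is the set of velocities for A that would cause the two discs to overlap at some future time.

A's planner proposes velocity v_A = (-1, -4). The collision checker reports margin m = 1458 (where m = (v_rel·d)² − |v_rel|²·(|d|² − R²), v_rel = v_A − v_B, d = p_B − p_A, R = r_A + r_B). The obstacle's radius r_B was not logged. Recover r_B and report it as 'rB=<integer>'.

m = 1458
d = (-17, -5);  v_rel = (-9, -9),  |v_rel|² = 162
v_rel×d = (-9)·(-5) − (-9)·(-17) = -108
since m = R²·162 − (-108)²:  R² = (11664 + 1458) / 162 = 81
R = √81 = 9  ⇒  r_B = 9 − 7 = 2

rB=2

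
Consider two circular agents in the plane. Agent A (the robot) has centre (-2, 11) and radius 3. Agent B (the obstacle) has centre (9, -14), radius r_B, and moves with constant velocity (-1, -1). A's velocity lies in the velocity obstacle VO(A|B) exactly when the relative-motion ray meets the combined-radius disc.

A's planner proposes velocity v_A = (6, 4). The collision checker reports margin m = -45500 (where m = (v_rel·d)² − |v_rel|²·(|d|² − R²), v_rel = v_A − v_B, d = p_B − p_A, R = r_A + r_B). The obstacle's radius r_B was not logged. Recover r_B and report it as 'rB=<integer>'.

m = -45500
d = (11, -25);  v_rel = (7, 5),  |v_rel|² = 74
v_rel×d = (7)·(-25) − (5)·(11) = -230
since m = R²·74 − (-230)²:  R² = (52900 + -45500) / 74 = 100
R = √100 = 10  ⇒  r_B = 10 − 3 = 7

rB=7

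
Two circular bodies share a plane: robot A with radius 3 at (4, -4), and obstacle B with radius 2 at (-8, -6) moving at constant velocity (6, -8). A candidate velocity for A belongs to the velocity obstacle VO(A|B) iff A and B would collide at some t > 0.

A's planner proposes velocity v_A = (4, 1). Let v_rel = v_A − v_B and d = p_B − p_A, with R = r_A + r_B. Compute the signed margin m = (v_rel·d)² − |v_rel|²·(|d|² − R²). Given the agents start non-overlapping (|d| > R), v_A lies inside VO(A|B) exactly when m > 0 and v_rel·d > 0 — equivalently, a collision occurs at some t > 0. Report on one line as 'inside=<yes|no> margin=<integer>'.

d = (-12, -2),  |d|² = 148;  R = 3+2 = 5,  c = 148−5² = 123
v_rel = (-2, 9),  |v_rel|² = 85;  v_rel·d = (-2)·(-12) + (9)·(-2) = 6
85·t² − 12·t + 123 = 0  ⇒  m = 6² − 85·123 = -10419
m = -10419 < 0,  v_rel·d = 6 > 0  ⇒  outside

inside=no margin=-10419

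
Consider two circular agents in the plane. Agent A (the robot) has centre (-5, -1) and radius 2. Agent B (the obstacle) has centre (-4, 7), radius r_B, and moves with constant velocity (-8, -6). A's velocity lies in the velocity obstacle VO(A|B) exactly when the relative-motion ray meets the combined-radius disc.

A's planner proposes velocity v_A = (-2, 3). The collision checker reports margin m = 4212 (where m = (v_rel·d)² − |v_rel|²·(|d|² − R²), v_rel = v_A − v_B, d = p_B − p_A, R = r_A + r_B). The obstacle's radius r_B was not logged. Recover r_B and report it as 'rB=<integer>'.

m = 4212
d = (1, 8);  v_rel = (6, 9),  |v_rel|² = 117
v_rel×d = (6)·(8) − (9)·(1) = 39
since m = R²·117 − 39²:  R² = (1521 + 4212) / 117 = 49
R = √49 = 7  ⇒  r_B = 7 − 2 = 5

rB=5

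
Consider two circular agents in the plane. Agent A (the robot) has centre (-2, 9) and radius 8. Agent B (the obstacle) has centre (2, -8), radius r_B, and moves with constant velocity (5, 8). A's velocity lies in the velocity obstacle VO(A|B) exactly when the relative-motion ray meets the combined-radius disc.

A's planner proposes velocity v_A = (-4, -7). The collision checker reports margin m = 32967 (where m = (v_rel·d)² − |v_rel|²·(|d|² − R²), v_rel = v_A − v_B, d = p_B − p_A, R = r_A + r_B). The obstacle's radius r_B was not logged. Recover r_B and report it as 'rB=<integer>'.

m = 32967
d = (4, -17);  v_rel = (-9, -15),  |v_rel|² = 306
v_rel×d = (-9)·(-17) − (-15)·(4) = 213
since m = R²·306 − 213²:  R² = (45369 + 32967) / 306 = 256
R = √256 = 16  ⇒  r_B = 16 − 8 = 8

rB=8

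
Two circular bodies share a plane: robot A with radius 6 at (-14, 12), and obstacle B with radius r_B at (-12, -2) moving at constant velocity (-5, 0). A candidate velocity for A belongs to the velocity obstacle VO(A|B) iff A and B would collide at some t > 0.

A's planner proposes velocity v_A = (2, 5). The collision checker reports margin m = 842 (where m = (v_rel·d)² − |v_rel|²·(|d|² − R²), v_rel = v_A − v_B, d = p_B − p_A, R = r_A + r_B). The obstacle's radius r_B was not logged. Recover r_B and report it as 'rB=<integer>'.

m = 842
d = (2, -14);  v_rel = (7, 5),  |v_rel|² = 74
v_rel×d = (7)·(-14) − (5)·(2) = -108
since m = R²·74 − (-108)²:  R² = (11664 + 842) / 74 = 169
R = √169 = 13  ⇒  r_B = 13 − 6 = 7

rB=7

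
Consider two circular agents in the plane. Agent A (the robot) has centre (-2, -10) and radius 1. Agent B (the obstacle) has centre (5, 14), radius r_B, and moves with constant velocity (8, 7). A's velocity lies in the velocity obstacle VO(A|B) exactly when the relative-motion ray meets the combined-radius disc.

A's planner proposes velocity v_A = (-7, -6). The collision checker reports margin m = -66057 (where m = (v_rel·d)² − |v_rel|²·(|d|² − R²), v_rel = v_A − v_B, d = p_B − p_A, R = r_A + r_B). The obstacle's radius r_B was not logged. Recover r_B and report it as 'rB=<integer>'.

m = -66057
d = (7, 24);  v_rel = (-15, -13),  |v_rel|² = 394
v_rel×d = (-15)·(24) − (-13)·(7) = -269
since m = R²·394 − (-269)²:  R² = (72361 + -66057) / 394 = 16
R = √16 = 4  ⇒  r_B = 4 − 1 = 3

rB=3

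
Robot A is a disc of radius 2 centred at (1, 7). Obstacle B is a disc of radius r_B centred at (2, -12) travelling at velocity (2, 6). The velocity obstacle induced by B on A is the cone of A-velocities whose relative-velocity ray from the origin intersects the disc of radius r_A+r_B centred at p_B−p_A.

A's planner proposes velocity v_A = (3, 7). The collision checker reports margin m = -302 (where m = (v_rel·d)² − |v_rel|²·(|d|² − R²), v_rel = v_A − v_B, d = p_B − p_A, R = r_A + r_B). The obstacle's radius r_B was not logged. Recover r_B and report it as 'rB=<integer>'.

m = -302
d = (1, -19);  v_rel = (1, 1),  |v_rel|² = 2
v_rel×d = (1)·(-19) − (1)·(1) = -20
since m = R²·2 − (-20)²:  R² = (400 + -302) / 2 = 49
R = √49 = 7  ⇒  r_B = 7 − 2 = 5

rB=5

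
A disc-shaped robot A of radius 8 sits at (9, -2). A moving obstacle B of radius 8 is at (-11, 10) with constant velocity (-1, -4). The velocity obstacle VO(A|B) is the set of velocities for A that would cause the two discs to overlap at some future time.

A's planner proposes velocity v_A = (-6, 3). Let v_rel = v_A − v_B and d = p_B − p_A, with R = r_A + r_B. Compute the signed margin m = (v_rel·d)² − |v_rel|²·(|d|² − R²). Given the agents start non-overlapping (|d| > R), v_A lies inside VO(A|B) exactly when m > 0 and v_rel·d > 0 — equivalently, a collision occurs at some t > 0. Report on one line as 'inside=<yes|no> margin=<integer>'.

d = (-20, 12),  |d|² = 544;  R = 8+8 = 16,  c = 544−16² = 288
v_rel = (-5, 7),  |v_rel|² = 74;  v_rel·d = (-5)·(-20) + (7)·(12) = 184
74·t² − 368·t + 288 = 0  ⇒  m = 184² − 74·288 = 12544
m = 12544 > 0,  v_rel·d = 184 > 0  ⇒  inside

inside=yes margin=12544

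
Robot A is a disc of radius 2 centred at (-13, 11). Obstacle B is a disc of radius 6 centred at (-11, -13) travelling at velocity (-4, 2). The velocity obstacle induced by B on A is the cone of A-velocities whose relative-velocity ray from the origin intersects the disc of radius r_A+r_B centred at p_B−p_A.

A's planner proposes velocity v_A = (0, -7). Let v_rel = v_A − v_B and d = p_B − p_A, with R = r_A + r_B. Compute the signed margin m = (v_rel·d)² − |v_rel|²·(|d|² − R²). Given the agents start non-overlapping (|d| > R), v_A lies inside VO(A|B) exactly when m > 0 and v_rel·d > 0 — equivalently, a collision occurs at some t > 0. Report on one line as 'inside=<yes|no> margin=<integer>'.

d = (2, -24),  |d|² = 580;  R = 2+6 = 8,  c = 580−8² = 516
v_rel = (4, -9),  |v_rel|² = 97;  v_rel·d = (4)·(2) + (-9)·(-24) = 224
97·t² − 448·t + 516 = 0  ⇒  m = 224² − 97·516 = 124
m = 124 > 0,  v_rel·d = 224 > 0  ⇒  inside

inside=yes margin=124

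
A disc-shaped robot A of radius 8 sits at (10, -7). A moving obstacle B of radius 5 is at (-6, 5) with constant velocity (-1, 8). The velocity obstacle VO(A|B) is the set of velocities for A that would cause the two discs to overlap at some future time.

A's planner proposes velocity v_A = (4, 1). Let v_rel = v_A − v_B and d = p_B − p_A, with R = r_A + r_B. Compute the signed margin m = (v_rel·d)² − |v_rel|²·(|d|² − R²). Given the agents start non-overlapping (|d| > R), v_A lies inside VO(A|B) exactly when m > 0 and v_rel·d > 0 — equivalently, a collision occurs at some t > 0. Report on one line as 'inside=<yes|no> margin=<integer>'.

d = (-16, 12),  |d|² = 400;  R = 8+5 = 13,  c = 400−13² = 231
v_rel = (5, -7),  |v_rel|² = 74;  v_rel·d = (5)·(-16) + (-7)·(12) = -164
74·t² + 328·t + 231 = 0  ⇒  m = (-164)² − 74·231 = 9802
m = 9802 > 0,  v_rel·d = -164 < 0  ⇒  outside

inside=no margin=9802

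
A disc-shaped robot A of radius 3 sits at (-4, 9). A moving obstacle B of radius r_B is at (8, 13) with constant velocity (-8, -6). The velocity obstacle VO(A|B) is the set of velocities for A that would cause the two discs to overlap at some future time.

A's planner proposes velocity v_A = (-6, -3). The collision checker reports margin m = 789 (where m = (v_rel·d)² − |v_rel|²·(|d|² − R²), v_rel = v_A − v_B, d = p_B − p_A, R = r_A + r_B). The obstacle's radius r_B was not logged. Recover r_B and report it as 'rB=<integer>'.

m = 789
d = (12, 4);  v_rel = (2, 3),  |v_rel|² = 13
v_rel×d = (2)·(4) − (3)·(12) = -28
since m = R²·13 − (-28)²:  R² = (784 + 789) / 13 = 121
R = √121 = 11  ⇒  r_B = 11 − 3 = 8

rB=8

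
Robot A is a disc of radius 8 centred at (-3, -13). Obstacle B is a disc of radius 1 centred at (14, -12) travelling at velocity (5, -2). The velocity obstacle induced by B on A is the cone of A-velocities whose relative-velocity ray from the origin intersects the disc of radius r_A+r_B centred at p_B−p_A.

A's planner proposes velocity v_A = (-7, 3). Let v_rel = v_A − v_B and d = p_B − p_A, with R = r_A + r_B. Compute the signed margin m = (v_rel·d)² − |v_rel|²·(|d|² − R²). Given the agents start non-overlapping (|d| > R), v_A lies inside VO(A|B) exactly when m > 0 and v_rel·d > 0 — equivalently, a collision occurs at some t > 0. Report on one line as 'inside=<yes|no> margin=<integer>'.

d = (17, 1),  |d|² = 290;  R = 8+1 = 9,  c = 290−9² = 209
v_rel = (-12, 5),  |v_rel|² = 169;  v_rel·d = (-12)·(17) + (5)·(1) = -199
169·t² + 398·t + 209 = 0  ⇒  m = (-199)² − 169·209 = 4280
m = 4280 > 0,  v_rel·d = -199 < 0  ⇒  outside

inside=no margin=4280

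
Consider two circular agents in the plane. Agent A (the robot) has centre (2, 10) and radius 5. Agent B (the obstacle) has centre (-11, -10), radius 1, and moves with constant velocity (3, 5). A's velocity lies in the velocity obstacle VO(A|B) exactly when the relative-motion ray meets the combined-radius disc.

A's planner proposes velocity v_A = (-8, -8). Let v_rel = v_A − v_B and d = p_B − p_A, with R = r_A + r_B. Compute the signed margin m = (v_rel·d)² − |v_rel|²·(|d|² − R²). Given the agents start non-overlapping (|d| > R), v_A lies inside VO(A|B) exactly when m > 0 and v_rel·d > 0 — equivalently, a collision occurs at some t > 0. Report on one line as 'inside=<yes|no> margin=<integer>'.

d = (-13, -20),  |d|² = 569;  R = 5+1 = 6,  c = 569−6² = 533
v_rel = (-11, -13),  |v_rel|² = 290;  v_rel·d = (-11)·(-13) + (-13)·(-20) = 403
290·t² − 806·t + 533 = 0  ⇒  m = 403² − 290·533 = 7839
m = 7839 > 0,  v_rel·d = 403 > 0  ⇒  inside

inside=yes margin=7839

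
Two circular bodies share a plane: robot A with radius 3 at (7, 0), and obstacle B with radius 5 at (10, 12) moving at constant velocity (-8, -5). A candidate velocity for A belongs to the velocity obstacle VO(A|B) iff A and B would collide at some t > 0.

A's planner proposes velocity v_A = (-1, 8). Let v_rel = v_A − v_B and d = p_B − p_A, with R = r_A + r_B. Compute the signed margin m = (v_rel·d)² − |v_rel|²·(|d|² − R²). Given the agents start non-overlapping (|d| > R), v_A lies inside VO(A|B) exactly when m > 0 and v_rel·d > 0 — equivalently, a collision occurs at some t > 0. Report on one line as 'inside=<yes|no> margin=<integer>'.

d = (3, 12),  |d|² = 153;  R = 3+5 = 8,  c = 153−8² = 89
v_rel = (7, 13),  |v_rel|² = 218;  v_rel·d = (7)·(3) + (13)·(12) = 177
218·t² − 354·t + 89 = 0  ⇒  m = 177² − 218·89 = 11927
m = 11927 > 0,  v_rel·d = 177 > 0  ⇒  inside

inside=yes margin=11927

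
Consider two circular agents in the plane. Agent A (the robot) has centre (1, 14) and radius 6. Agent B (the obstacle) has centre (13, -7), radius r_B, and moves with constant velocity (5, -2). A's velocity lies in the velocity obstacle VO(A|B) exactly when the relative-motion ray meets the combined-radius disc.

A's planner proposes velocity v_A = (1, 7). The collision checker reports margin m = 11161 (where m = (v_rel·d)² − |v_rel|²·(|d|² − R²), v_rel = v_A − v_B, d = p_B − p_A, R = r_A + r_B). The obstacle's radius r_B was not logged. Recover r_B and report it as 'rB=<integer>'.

m = 11161
d = (12, -21);  v_rel = (-4, 9),  |v_rel|² = 97
v_rel×d = (-4)·(-21) − (9)·(12) = -24
since m = R²·97 − (-24)²:  R² = (576 + 11161) / 97 = 121
R = √121 = 11  ⇒  r_B = 11 − 6 = 5

rB=5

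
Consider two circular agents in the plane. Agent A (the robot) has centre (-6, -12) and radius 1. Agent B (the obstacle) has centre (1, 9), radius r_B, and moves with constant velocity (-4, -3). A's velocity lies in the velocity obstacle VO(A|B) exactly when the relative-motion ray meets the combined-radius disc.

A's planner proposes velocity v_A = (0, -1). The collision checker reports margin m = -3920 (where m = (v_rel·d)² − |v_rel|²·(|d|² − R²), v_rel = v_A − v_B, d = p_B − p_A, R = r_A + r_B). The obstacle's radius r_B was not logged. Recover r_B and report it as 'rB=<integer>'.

m = -3920
d = (7, 21);  v_rel = (4, 2),  |v_rel|² = 20
v_rel×d = (4)·(21) − (2)·(7) = 70
since m = R²·20 − 70²:  R² = (4900 + -3920) / 20 = 49
R = √49 = 7  ⇒  r_B = 7 − 1 = 6

rB=6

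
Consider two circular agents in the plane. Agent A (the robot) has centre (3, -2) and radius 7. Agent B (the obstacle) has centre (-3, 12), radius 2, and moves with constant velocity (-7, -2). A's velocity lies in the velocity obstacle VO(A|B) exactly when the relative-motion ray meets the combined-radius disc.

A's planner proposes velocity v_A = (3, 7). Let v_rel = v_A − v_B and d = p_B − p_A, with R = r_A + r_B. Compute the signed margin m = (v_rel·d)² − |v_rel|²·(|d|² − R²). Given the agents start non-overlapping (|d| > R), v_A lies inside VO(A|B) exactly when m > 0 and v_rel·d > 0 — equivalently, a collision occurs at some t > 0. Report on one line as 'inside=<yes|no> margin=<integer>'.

d = (-6, 14),  |d|² = 232;  R = 7+2 = 9,  c = 232−9² = 151
v_rel = (10, 9),  |v_rel|² = 181;  v_rel·d = (10)·(-6) + (9)·(14) = 66
181·t² − 132·t + 151 = 0  ⇒  m = 66² − 181·151 = -22975
m = -22975 < 0,  v_rel·d = 66 > 0  ⇒  outside

inside=no margin=-22975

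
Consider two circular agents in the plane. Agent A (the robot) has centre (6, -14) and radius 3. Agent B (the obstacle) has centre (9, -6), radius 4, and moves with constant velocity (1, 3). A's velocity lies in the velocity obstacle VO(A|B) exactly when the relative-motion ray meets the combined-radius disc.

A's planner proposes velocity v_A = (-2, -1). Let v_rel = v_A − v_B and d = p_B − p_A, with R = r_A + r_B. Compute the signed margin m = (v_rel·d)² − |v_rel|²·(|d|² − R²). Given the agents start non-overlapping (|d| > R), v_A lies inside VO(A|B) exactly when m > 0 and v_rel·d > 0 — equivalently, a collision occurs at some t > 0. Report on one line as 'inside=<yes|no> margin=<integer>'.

d = (3, 8),  |d|² = 73;  R = 3+4 = 7,  c = 73−7² = 24
v_rel = (-3, -4),  |v_rel|² = 25;  v_rel·d = (-3)·(3) + (-4)·(8) = -41
25·t² + 82·t + 24 = 0  ⇒  m = (-41)² − 25·24 = 1081
m = 1081 > 0,  v_rel·d = -41 < 0  ⇒  outside

inside=no margin=1081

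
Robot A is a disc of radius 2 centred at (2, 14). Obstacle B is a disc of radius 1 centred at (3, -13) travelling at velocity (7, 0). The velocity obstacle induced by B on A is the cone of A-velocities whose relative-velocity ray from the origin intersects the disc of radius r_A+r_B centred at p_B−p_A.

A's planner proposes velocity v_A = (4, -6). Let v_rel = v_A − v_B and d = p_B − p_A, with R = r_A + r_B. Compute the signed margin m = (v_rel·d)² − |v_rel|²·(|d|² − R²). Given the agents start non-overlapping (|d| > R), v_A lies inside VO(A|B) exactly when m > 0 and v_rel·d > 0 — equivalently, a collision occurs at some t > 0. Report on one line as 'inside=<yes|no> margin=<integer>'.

d = (1, -27),  |d|² = 730;  R = 2+1 = 3,  c = 730−3² = 721
v_rel = (-3, -6),  |v_rel|² = 45;  v_rel·d = (-3)·(1) + (-6)·(-27) = 159
45·t² − 318·t + 721 = 0  ⇒  m = 159² − 45·721 = -7164
m = -7164 < 0,  v_rel·d = 159 > 0  ⇒  outside

inside=no margin=-7164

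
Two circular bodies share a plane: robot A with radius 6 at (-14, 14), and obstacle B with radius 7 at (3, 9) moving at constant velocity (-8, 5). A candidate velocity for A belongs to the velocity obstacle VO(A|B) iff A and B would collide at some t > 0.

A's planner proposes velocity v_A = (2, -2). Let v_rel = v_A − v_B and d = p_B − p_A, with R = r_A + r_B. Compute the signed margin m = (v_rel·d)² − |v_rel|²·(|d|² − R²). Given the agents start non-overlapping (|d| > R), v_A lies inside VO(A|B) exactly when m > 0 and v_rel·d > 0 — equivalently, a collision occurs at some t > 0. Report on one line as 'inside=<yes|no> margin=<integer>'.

d = (17, -5),  |d|² = 314;  R = 6+7 = 13,  c = 314−13² = 145
v_rel = (10, -7),  |v_rel|² = 149;  v_rel·d = (10)·(17) + (-7)·(-5) = 205
149·t² − 410·t + 145 = 0  ⇒  m = 205² − 149·145 = 20420
m = 20420 > 0,  v_rel·d = 205 > 0  ⇒  inside

inside=yes margin=20420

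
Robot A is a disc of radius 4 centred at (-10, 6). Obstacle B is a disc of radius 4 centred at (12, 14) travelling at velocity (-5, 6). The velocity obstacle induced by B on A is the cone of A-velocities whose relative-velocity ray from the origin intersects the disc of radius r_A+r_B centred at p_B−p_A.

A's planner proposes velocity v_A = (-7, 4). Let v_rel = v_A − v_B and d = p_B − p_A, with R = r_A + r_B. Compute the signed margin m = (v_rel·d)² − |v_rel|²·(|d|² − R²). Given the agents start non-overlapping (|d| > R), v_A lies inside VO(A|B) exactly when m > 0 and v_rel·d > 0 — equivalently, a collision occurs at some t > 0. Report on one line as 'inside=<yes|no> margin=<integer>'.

d = (22, 8),  |d|² = 548;  R = 4+4 = 8,  c = 548−8² = 484
v_rel = (-2, -2),  |v_rel|² = 8;  v_rel·d = (-2)·(22) + (-2)·(8) = -60
8·t² + 120·t + 484 = 0  ⇒  m = (-60)² − 8·484 = -272
m = -272 < 0,  v_rel·d = -60 < 0  ⇒  outside

inside=no margin=-272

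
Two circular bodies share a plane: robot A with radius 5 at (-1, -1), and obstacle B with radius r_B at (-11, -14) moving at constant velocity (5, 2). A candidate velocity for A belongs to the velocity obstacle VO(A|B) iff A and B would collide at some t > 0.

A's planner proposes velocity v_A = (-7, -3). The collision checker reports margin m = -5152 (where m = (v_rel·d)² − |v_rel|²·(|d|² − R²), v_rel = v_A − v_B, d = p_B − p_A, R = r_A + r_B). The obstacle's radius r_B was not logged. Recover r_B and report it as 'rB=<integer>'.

m = -5152
d = (-10, -13);  v_rel = (-12, -5),  |v_rel|² = 169
v_rel×d = (-12)·(-13) − (-5)·(-10) = 106
since m = R²·169 − 106²:  R² = (11236 + -5152) / 169 = 36
R = √36 = 6  ⇒  r_B = 6 − 5 = 1

rB=1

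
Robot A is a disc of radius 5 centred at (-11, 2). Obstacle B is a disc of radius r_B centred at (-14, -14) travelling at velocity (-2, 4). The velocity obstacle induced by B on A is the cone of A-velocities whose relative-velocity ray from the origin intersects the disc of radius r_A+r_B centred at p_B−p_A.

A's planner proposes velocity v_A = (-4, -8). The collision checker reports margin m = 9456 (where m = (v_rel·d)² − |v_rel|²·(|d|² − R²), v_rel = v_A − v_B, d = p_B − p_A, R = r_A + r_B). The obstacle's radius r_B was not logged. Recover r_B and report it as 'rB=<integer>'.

m = 9456
d = (-3, -16);  v_rel = (-2, -12),  |v_rel|² = 148
v_rel×d = (-2)·(-16) − (-12)·(-3) = -4
since m = R²·148 − (-4)²:  R² = (16 + 9456) / 148 = 64
R = √64 = 8  ⇒  r_B = 8 − 5 = 3

rB=3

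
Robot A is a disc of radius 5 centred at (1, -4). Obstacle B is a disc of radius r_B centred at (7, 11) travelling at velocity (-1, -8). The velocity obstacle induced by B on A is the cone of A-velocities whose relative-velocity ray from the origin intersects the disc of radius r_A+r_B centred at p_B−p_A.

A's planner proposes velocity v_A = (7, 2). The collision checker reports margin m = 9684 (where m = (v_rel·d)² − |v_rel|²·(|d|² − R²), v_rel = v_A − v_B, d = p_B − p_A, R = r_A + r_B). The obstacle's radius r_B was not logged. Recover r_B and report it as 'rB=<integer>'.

m = 9684
d = (6, 15);  v_rel = (8, 10),  |v_rel|² = 164
v_rel×d = (8)·(15) − (10)·(6) = 60
since m = R²·164 − 60²:  R² = (3600 + 9684) / 164 = 81
R = √81 = 9  ⇒  r_B = 9 − 5 = 4

rB=4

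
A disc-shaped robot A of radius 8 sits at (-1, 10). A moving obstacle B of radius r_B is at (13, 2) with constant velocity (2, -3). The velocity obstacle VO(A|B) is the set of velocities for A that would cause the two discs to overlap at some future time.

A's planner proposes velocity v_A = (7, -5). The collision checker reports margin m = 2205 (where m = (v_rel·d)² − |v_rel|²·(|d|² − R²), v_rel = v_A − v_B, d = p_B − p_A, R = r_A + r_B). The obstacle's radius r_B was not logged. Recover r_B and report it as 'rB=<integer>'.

m = 2205
d = (14, -8);  v_rel = (5, -2),  |v_rel|² = 29
v_rel×d = (5)·(-8) − (-2)·(14) = -12
since m = R²·29 − (-12)²:  R² = (144 + 2205) / 29 = 81
R = √81 = 9  ⇒  r_B = 9 − 8 = 1

rB=1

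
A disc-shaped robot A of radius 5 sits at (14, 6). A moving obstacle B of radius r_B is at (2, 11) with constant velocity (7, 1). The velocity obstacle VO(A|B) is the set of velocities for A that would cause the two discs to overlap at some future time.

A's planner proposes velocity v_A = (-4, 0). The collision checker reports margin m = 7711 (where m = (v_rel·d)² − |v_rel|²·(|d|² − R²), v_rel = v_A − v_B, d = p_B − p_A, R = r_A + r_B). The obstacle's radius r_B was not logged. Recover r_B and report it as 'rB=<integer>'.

m = 7711
d = (-12, 5);  v_rel = (-11, -1),  |v_rel|² = 122
v_rel×d = (-11)·(5) − (-1)·(-12) = -67
since m = R²·122 − (-67)²:  R² = (4489 + 7711) / 122 = 100
R = √100 = 10  ⇒  r_B = 10 − 5 = 5

rB=5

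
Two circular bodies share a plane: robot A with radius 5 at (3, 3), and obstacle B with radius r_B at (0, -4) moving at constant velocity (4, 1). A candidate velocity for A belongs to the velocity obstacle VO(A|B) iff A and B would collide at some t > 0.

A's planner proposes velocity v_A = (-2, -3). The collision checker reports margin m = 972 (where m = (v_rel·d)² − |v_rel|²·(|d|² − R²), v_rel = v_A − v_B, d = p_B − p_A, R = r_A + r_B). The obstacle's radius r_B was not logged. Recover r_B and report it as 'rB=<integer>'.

m = 972
d = (-3, -7);  v_rel = (-6, -4),  |v_rel|² = 52
v_rel×d = (-6)·(-7) − (-4)·(-3) = 30
since m = R²·52 − 30²:  R² = (900 + 972) / 52 = 36
R = √36 = 6  ⇒  r_B = 6 − 5 = 1

rB=1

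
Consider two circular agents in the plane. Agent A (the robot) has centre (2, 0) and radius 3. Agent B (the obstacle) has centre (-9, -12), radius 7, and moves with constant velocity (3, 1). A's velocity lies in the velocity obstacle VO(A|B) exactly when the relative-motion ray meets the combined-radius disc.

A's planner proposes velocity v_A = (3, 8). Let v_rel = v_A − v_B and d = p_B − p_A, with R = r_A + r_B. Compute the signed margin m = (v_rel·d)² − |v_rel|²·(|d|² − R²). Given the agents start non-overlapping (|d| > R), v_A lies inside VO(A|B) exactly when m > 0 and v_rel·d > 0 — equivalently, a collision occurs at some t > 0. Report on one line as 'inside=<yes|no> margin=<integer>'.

d = (-11, -12),  |d|² = 265;  R = 3+7 = 10,  c = 265−10² = 165
v_rel = (0, 7),  |v_rel|² = 49;  v_rel·d = (0)·(-11) + (7)·(-12) = -84
49·t² + 168·t + 165 = 0  ⇒  m = (-84)² − 49·165 = -1029
m = -1029 < 0,  v_rel·d = -84 < 0  ⇒  outside

inside=no margin=-1029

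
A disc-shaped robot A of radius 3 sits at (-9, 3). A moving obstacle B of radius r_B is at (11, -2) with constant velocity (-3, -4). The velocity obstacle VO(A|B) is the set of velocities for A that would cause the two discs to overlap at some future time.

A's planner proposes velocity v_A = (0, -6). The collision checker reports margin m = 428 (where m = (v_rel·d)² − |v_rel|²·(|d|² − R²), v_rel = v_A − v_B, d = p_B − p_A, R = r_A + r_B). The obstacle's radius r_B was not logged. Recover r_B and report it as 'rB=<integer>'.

m = 428
d = (20, -5);  v_rel = (3, -2),  |v_rel|² = 13
v_rel×d = (3)·(-5) − (-2)·(20) = 25
since m = R²·13 − 25²:  R² = (625 + 428) / 13 = 81
R = √81 = 9  ⇒  r_B = 9 − 3 = 6

rB=6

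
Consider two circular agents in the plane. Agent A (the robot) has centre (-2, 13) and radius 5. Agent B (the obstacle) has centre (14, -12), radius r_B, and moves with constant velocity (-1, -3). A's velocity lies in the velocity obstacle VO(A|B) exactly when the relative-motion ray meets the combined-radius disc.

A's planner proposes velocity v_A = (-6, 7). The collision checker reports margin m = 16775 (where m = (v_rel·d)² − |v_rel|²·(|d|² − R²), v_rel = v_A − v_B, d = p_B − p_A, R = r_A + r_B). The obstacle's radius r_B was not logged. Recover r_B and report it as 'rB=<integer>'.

m = 16775
d = (16, -25);  v_rel = (-5, 10),  |v_rel|² = 125
v_rel×d = (-5)·(-25) − (10)·(16) = -35
since m = R²·125 − (-35)²:  R² = (1225 + 16775) / 125 = 144
R = √144 = 12  ⇒  r_B = 12 − 5 = 7

rB=7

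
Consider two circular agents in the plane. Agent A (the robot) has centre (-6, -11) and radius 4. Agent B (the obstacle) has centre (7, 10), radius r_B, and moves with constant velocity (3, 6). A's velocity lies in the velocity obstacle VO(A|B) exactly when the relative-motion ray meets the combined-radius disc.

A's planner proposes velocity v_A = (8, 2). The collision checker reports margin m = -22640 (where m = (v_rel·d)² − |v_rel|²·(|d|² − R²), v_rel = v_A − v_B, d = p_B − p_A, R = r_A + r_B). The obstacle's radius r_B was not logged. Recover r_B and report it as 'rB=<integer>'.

m = -22640
d = (13, 21);  v_rel = (5, -4),  |v_rel|² = 41
v_rel×d = (5)·(21) − (-4)·(13) = 157
since m = R²·41 − 157²:  R² = (24649 + -22640) / 41 = 49
R = √49 = 7  ⇒  r_B = 7 − 4 = 3

rB=3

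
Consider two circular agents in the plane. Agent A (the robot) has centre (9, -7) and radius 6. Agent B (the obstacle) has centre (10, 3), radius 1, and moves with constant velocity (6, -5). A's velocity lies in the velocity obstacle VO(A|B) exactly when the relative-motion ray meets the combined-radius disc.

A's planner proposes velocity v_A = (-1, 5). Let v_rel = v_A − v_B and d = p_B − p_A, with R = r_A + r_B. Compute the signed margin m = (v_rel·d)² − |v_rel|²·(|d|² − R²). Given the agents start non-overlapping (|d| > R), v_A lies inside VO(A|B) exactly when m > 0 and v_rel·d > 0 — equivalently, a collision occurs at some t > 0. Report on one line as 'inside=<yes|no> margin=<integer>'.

d = (1, 10),  |d|² = 101;  R = 6+1 = 7,  c = 101−7² = 52
v_rel = (-7, 10),  |v_rel|² = 149;  v_rel·d = (-7)·(1) + (10)·(10) = 93
149·t² − 186·t + 52 = 0  ⇒  m = 93² − 149·52 = 901
m = 901 > 0,  v_rel·d = 93 > 0  ⇒  inside

inside=yes margin=901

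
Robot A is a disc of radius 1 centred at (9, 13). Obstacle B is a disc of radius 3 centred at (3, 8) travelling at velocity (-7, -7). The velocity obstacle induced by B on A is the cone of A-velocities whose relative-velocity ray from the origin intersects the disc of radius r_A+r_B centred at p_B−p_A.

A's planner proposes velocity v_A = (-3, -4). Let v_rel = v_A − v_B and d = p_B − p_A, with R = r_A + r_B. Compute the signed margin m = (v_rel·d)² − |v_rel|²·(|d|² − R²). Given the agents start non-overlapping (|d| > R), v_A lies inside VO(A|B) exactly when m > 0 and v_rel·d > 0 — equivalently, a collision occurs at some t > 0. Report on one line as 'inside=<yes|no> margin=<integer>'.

d = (-6, -5),  |d|² = 61;  R = 1+3 = 4,  c = 61−4² = 45
v_rel = (4, 3),  |v_rel|² = 25;  v_rel·d = (4)·(-6) + (3)·(-5) = -39
25·t² + 78·t + 45 = 0  ⇒  m = (-39)² − 25·45 = 396
m = 396 > 0,  v_rel·d = -39 < 0  ⇒  outside

inside=no margin=396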